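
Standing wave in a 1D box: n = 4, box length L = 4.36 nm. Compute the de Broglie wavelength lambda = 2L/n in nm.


lambda = 2L / n
= 2 * 4.36 / 4
= 8.72 / 4
= 2.18 nm

2.18


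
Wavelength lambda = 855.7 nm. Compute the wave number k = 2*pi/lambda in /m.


k = 2 * pi / lambda
= 6.2832 / (855.7e-9)
= 6.2832 / 8.5570e-07
= 7.3427e+06 /m

7.3427e+06


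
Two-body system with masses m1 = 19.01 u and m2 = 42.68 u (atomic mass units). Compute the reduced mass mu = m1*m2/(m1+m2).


mu = m1 * m2 / (m1 + m2)
= 19.01 * 42.68 / (19.01 + 42.68)
= 811.3468 / 61.69
= 13.152 u

13.152


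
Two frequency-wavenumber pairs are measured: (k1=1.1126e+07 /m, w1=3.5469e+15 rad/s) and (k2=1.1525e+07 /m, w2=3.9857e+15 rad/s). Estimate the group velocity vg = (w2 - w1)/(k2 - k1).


vg = (w2 - w1) / (k2 - k1)
= (3.9857e+15 - 3.5469e+15) / (1.1525e+07 - 1.1126e+07)
= 4.3880e+14 / 3.9900e+05
= 1.0997e+09 m/s

1.0997e+09


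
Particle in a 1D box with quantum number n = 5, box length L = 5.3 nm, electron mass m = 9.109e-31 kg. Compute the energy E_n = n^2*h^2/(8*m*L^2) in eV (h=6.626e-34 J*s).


E = n^2 * h^2 / (8 * m * L^2)
= 5^2 * (6.626e-34)^2 / (8 * 9.109e-31 * (5.3e-9)^2)
= 25 * 4.3904e-67 / (8 * 9.109e-31 * 2.8090e-17)
= 5.3620e-20 J
= 0.3347 eV

0.3347


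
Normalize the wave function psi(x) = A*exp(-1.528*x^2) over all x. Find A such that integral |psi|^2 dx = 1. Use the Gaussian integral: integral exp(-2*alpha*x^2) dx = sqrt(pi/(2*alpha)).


integral |psi|^2 dx = A^2 * sqrt(pi/(2*alpha)) = 1
A^2 = sqrt(2*alpha/pi)
= sqrt(2 * 1.528 / pi)
= 0.986283
A = sqrt(0.986283)
= 0.9931

0.9931


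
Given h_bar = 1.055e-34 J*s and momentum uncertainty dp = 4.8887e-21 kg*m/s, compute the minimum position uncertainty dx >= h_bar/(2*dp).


dx = h_bar / (2 * dp)
= 1.055e-34 / (2 * 4.8887e-21)
= 1.055e-34 / 9.7774e-21
= 1.0790e-14 m

1.0790e-14


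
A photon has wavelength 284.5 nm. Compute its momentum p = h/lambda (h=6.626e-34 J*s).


p = h / lambda
= 6.626e-34 / (284.5e-9)
= 6.626e-34 / 2.8450e-07
= 2.3290e-27 kg*m/s

2.3290e-27


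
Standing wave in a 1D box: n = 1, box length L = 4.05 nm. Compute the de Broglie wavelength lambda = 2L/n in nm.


lambda = 2L / n
= 2 * 4.05 / 1
= 8.1 / 1
= 8.1 nm

8.1


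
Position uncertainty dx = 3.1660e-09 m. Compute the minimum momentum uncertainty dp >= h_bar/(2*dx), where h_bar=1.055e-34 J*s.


dp = h_bar / (2 * dx)
= 1.055e-34 / (2 * 3.1660e-09)
= 1.055e-34 / 6.3320e-09
= 1.6661e-26 kg*m/s

1.6661e-26


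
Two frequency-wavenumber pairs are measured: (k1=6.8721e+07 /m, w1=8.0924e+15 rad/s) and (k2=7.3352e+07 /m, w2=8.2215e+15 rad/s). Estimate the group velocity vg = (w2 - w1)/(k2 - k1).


vg = (w2 - w1) / (k2 - k1)
= (8.2215e+15 - 8.0924e+15) / (7.3352e+07 - 6.8721e+07)
= 1.2910e+14 / 4.6310e+06
= 2.7877e+07 m/s

2.7877e+07


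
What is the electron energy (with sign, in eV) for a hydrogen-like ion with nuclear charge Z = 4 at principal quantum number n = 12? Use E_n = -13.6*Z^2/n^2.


E_n = -13.6 * Z^2 / n^2
= -13.6 * 4^2 / 12^2
= -13.6 * 16 / 144
= -1.5111 eV

-1.5111


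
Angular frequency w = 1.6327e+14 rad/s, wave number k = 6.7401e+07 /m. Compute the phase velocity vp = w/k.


vp = w / k
= 1.6327e+14 / 6.7401e+07
= 2.4224e+06 m/s

2.4224e+06


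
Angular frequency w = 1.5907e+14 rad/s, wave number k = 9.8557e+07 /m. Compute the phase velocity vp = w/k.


vp = w / k
= 1.5907e+14 / 9.8557e+07
= 1.6140e+06 m/s

1.6140e+06


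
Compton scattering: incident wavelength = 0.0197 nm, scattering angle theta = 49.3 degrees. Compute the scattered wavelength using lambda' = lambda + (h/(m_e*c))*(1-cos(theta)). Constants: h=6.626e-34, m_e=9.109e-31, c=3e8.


Compton wavelength: h/(m_e*c) = 2.4247e-12 m
d_lambda = 2.4247e-12 * (1 - cos(49.3 deg))
= 2.4247e-12 * 0.347902
= 8.4356e-13 m = 0.000844 nm
lambda' = 0.0197 + 0.000844
= 0.020544 nm

0.020544


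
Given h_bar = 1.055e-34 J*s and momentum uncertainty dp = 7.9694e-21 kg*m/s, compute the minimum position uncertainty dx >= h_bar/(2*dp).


dx = h_bar / (2 * dp)
= 1.055e-34 / (2 * 7.9694e-21)
= 1.055e-34 / 1.5939e-20
= 6.6191e-15 m

6.6191e-15


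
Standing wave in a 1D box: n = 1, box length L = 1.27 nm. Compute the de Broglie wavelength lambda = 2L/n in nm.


lambda = 2L / n
= 2 * 1.27 / 1
= 2.54 / 1
= 2.54 nm

2.54


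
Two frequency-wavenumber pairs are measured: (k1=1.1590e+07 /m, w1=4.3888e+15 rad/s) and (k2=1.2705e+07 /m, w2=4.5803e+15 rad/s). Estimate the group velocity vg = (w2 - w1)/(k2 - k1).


vg = (w2 - w1) / (k2 - k1)
= (4.5803e+15 - 4.3888e+15) / (1.2705e+07 - 1.1590e+07)
= 1.9150e+14 / 1.1150e+06
= 1.7175e+08 m/s

1.7175e+08


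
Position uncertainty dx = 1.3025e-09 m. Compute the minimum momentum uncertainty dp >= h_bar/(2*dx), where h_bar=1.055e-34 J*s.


dp = h_bar / (2 * dx)
= 1.055e-34 / (2 * 1.3025e-09)
= 1.055e-34 / 2.6050e-09
= 4.0499e-26 kg*m/s

4.0499e-26


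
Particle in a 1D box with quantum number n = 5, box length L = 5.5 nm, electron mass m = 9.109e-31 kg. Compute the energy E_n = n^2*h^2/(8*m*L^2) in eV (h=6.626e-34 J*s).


E = n^2 * h^2 / (8 * m * L^2)
= 5^2 * (6.626e-34)^2 / (8 * 9.109e-31 * (5.5e-9)^2)
= 25 * 4.3904e-67 / (8 * 9.109e-31 * 3.0250e-17)
= 4.9792e-20 J
= 0.3108 eV

0.3108


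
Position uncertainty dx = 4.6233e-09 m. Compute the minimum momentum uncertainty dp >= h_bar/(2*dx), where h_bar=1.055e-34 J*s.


dp = h_bar / (2 * dx)
= 1.055e-34 / (2 * 4.6233e-09)
= 1.055e-34 / 9.2466e-09
= 1.1410e-26 kg*m/s

1.1410e-26


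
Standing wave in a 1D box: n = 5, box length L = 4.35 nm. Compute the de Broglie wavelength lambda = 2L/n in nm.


lambda = 2L / n
= 2 * 4.35 / 5
= 8.7 / 5
= 1.74 nm

1.74


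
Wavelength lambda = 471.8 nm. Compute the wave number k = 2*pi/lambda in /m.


k = 2 * pi / lambda
= 6.2832 / (471.8e-9)
= 6.2832 / 4.7180e-07
= 1.3317e+07 /m

1.3317e+07


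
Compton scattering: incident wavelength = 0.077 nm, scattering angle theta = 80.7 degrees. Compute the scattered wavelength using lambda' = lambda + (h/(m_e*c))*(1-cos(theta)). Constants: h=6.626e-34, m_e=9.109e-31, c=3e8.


Compton wavelength: h/(m_e*c) = 2.4247e-12 m
d_lambda = 2.4247e-12 * (1 - cos(80.7 deg))
= 2.4247e-12 * 0.838396
= 2.0329e-12 m = 0.002033 nm
lambda' = 0.077 + 0.002033
= 0.079033 nm

0.079033


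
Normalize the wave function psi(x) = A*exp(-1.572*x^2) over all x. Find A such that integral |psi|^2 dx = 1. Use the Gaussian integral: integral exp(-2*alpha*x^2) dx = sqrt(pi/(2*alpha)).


integral |psi|^2 dx = A^2 * sqrt(pi/(2*alpha)) = 1
A^2 = sqrt(2*alpha/pi)
= sqrt(2 * 1.572 / pi)
= 1.000383
A = sqrt(1.000383)
= 1.0002

1.0002


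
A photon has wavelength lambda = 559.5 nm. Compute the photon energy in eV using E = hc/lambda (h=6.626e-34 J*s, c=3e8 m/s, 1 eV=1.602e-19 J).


E = hc / lambda
= (6.626e-34)(3e8) / (559.5e-9)
= 1.9878e-25 / 5.5950e-07
= 3.5528e-19 J
Converting to eV: 3.5528e-19 / 1.602e-19
= 2.2177 eV

2.2177


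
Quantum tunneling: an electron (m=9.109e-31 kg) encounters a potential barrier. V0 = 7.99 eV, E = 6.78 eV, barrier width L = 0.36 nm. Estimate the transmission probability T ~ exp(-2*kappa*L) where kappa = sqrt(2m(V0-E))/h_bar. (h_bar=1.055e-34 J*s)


V0 - E = 1.21 eV = 1.9384e-19 J
kappa = sqrt(2 * m * (V0-E)) / h_bar
= sqrt(2 * 9.109e-31 * 1.9384e-19) / 1.055e-34
= 5.6328e+09 /m
2*kappa*L = 2 * 5.6328e+09 * 0.36e-9
= 4.0556
T = exp(-4.0556) = 1.732521e-02

1.732521e-02


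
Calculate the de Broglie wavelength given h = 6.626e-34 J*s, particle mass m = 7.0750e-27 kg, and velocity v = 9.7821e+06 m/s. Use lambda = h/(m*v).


lambda = h / (m * v)
= 6.626e-34 / (7.0750e-27 * 9.7821e+06)
= 6.626e-34 / 6.9208e-20
= 9.5740e-15 m

9.5740e-15


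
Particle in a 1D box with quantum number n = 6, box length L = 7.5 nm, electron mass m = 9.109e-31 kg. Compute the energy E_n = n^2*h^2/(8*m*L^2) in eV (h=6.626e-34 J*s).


E = n^2 * h^2 / (8 * m * L^2)
= 6^2 * (6.626e-34)^2 / (8 * 9.109e-31 * (7.5e-9)^2)
= 36 * 4.3904e-67 / (8 * 9.109e-31 * 5.6250e-17)
= 3.8559e-20 J
= 0.2407 eV

0.2407


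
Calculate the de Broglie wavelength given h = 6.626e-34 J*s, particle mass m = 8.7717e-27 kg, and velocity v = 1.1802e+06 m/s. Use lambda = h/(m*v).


lambda = h / (m * v)
= 6.626e-34 / (8.7717e-27 * 1.1802e+06)
= 6.626e-34 / 1.0352e-20
= 6.4005e-14 m

6.4005e-14


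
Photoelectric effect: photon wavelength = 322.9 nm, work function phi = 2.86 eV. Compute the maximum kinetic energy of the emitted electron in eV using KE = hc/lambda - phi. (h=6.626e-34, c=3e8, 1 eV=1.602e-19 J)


E_photon = hc / lambda
= (6.626e-34)(3e8) / (322.9e-9)
= 6.1561e-19 J
= 3.8427 eV
KE = E_photon - phi
= 3.8427 - 2.86
= 0.9827 eV

0.9827


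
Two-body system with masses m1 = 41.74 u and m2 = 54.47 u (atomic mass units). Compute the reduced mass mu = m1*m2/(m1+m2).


mu = m1 * m2 / (m1 + m2)
= 41.74 * 54.47 / (41.74 + 54.47)
= 2273.5778 / 96.21
= 23.6314 u

23.6314


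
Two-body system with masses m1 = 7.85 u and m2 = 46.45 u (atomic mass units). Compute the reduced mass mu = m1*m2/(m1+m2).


mu = m1 * m2 / (m1 + m2)
= 7.85 * 46.45 / (7.85 + 46.45)
= 364.6325 / 54.3
= 6.7151 u

6.7151


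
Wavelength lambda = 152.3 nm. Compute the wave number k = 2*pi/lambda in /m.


k = 2 * pi / lambda
= 6.2832 / (152.3e-9)
= 6.2832 / 1.5230e-07
= 4.1255e+07 /m

4.1255e+07


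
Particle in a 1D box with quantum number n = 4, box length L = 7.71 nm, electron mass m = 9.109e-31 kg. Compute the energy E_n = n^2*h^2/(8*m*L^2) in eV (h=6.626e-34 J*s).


E = n^2 * h^2 / (8 * m * L^2)
= 4^2 * (6.626e-34)^2 / (8 * 9.109e-31 * (7.71e-9)^2)
= 16 * 4.3904e-67 / (8 * 9.109e-31 * 5.9444e-17)
= 1.6216e-20 J
= 0.1012 eV

0.1012


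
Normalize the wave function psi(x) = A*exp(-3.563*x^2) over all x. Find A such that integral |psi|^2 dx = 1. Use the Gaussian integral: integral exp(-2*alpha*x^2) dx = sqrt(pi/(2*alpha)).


integral |psi|^2 dx = A^2 * sqrt(pi/(2*alpha)) = 1
A^2 = sqrt(2*alpha/pi)
= sqrt(2 * 3.563 / pi)
= 1.50608
A = sqrt(1.50608)
= 1.2272

1.2272


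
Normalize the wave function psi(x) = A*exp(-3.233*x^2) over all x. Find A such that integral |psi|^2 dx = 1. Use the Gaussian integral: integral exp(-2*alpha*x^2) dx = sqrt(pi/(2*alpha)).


integral |psi|^2 dx = A^2 * sqrt(pi/(2*alpha)) = 1
A^2 = sqrt(2*alpha/pi)
= sqrt(2 * 3.233 / pi)
= 1.43464
A = sqrt(1.43464)
= 1.1978

1.1978


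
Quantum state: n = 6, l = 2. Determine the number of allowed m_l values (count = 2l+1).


m_l ranges from -l to +l in integer steps
So m_l goes from -2 to +2
Count = 2l + 1 = 2*2 + 1
= 5

5


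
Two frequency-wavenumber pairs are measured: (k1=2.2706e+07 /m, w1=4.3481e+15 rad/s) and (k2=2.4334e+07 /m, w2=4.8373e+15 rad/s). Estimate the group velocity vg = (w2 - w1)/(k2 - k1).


vg = (w2 - w1) / (k2 - k1)
= (4.8373e+15 - 4.3481e+15) / (2.4334e+07 - 2.2706e+07)
= 4.8920e+14 / 1.6280e+06
= 3.0049e+08 m/s

3.0049e+08


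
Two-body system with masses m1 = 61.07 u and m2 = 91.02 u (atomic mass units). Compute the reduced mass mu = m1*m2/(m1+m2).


mu = m1 * m2 / (m1 + m2)
= 61.07 * 91.02 / (61.07 + 91.02)
= 5558.5914 / 152.09
= 36.548 u

36.548


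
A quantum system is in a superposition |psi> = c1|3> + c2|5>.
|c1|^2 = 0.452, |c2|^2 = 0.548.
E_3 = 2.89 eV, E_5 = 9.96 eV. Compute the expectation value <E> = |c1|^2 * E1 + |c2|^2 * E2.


<E> = |c1|^2 * E1 + |c2|^2 * E2
= 0.452 * 2.89 + 0.548 * 9.96
= 1.3063 + 5.4581
= 6.7644 eV

6.7644


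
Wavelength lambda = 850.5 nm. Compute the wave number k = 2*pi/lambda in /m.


k = 2 * pi / lambda
= 6.2832 / (850.5e-9)
= 6.2832 / 8.5050e-07
= 7.3876e+06 /m

7.3876e+06


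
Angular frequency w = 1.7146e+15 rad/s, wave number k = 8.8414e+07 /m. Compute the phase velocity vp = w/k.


vp = w / k
= 1.7146e+15 / 8.8414e+07
= 1.9393e+07 m/s

1.9393e+07


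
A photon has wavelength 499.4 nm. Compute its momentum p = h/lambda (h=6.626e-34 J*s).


p = h / lambda
= 6.626e-34 / (499.4e-9)
= 6.626e-34 / 4.9940e-07
= 1.3268e-27 kg*m/s

1.3268e-27


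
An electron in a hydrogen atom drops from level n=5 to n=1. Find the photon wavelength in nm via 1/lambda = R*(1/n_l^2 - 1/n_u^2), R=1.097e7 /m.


1/lambda = R * (1/n_l^2 - 1/n_u^2)
= 1.097e7 * (1/1^2 - 1/5^2)
= 1.097e7 * (1.0 - 0.04)
= 1.097e7 * 0.96
= 1.0531e+07 /m
lambda = 1 / 1.0531e+07 = 94.9559 nm

94.9559


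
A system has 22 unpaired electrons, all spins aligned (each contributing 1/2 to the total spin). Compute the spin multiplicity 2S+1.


Total spin S = N * (1/2) = 22 * 0.5 = 11.0
Spin multiplicity = 2S + 1
= 2 * 11.0 + 1
= 23

23


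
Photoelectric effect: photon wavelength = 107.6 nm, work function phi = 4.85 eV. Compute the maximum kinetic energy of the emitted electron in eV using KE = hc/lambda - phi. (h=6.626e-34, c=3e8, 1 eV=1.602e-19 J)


E_photon = hc / lambda
= (6.626e-34)(3e8) / (107.6e-9)
= 1.8474e-18 J
= 11.5318 eV
KE = E_photon - phi
= 11.5318 - 4.85
= 6.6818 eV

6.6818


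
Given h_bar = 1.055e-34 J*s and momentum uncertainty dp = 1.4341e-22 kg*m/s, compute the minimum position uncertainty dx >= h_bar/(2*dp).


dx = h_bar / (2 * dp)
= 1.055e-34 / (2 * 1.4341e-22)
= 1.055e-34 / 2.8682e-22
= 3.6783e-13 m

3.6783e-13


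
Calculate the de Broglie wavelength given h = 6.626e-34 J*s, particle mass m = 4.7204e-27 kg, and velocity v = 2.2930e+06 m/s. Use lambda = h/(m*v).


lambda = h / (m * v)
= 6.626e-34 / (4.7204e-27 * 2.2930e+06)
= 6.626e-34 / 1.0824e-20
= 6.1217e-14 m

6.1217e-14


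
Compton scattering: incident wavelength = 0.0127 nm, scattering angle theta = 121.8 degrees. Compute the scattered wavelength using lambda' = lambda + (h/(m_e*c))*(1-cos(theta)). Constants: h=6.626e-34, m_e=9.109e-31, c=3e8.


Compton wavelength: h/(m_e*c) = 2.4247e-12 m
d_lambda = 2.4247e-12 * (1 - cos(121.8 deg))
= 2.4247e-12 * 1.526956
= 3.7024e-12 m = 0.003702 nm
lambda' = 0.0127 + 0.003702
= 0.016402 nm

0.016402


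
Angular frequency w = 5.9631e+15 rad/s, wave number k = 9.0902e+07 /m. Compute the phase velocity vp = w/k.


vp = w / k
= 5.9631e+15 / 9.0902e+07
= 6.5599e+07 m/s

6.5599e+07


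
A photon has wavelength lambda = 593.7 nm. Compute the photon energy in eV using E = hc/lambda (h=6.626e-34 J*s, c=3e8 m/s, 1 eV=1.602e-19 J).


E = hc / lambda
= (6.626e-34)(3e8) / (593.7e-9)
= 1.9878e-25 / 5.9370e-07
= 3.3482e-19 J
Converting to eV: 3.3482e-19 / 1.602e-19
= 2.09 eV

2.09


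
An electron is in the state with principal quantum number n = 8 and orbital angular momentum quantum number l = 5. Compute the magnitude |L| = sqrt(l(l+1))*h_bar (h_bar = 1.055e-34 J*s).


L = sqrt(l*(l+1)) * h_bar
= sqrt(5 * 6) * 1.055e-34
= sqrt(30) * 1.055e-34
= 5.4772 * 1.055e-34
= 5.7785e-34 J*s

5.7785e-34


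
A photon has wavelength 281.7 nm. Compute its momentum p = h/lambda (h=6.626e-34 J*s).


p = h / lambda
= 6.626e-34 / (281.7e-9)
= 6.626e-34 / 2.8170e-07
= 2.3521e-27 kg*m/s

2.3521e-27


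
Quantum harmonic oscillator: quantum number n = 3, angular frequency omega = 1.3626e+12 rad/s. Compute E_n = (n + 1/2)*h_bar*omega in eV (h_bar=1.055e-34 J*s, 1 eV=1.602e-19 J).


E = (n + 1/2) * h_bar * omega
= (3 + 0.5) * 1.055e-34 * 1.3626e+12
= 3.5 * 1.4375e-22
= 5.0314e-22 J
= 0.0031 eV

0.0031


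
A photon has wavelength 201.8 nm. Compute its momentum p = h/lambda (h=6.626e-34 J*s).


p = h / lambda
= 6.626e-34 / (201.8e-9)
= 6.626e-34 / 2.0180e-07
= 3.2834e-27 kg*m/s

3.2834e-27


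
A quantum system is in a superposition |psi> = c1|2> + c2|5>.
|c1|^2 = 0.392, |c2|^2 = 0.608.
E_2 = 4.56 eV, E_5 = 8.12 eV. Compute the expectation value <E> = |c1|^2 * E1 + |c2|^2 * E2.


<E> = |c1|^2 * E1 + |c2|^2 * E2
= 0.392 * 4.56 + 0.608 * 8.12
= 1.7875 + 4.937
= 6.7245 eV

6.7245


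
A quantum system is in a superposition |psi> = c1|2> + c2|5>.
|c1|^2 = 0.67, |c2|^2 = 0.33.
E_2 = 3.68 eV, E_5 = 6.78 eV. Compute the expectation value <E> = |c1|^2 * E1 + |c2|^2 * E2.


<E> = |c1|^2 * E1 + |c2|^2 * E2
= 0.67 * 3.68 + 0.33 * 6.78
= 2.4656 + 2.2374
= 4.703 eV

4.703


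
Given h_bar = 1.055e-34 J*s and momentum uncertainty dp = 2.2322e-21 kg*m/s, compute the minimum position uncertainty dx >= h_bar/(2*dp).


dx = h_bar / (2 * dp)
= 1.055e-34 / (2 * 2.2322e-21)
= 1.055e-34 / 4.4644e-21
= 2.3631e-14 m

2.3631e-14


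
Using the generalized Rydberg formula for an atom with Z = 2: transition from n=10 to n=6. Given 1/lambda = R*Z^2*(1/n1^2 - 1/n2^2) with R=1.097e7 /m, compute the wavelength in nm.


1/lambda = R * Z^2 * (1/n1^2 - 1/n2^2)
= 1.097e7 * 2^2 * (1/6^2 - 1/10^2)
= 1.097e7 * 4 * (0.027778 - 0.01)
= 7.8009e+05 /m
lambda = 1 / 7.8009e+05
= 1281.9052 nm

1281.9052


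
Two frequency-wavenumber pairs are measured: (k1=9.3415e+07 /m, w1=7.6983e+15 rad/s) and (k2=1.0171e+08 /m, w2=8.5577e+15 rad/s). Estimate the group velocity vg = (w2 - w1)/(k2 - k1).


vg = (w2 - w1) / (k2 - k1)
= (8.5577e+15 - 7.6983e+15) / (1.0171e+08 - 9.3415e+07)
= 8.5940e+14 / 8.2950e+06
= 1.0360e+08 m/s

1.0360e+08


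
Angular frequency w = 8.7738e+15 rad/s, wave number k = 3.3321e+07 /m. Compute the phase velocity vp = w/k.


vp = w / k
= 8.7738e+15 / 3.3321e+07
= 2.6331e+08 m/s

2.6331e+08


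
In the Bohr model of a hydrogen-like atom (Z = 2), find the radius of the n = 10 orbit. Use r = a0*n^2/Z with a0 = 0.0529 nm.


r = a0 * n^2 / Z
= 0.0529 * 10^2 / 2
= 0.0529 * 100 / 2
= 2.645 nm

2.645


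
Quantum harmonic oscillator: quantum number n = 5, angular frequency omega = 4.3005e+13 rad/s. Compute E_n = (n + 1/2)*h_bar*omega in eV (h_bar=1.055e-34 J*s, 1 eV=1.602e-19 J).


E = (n + 1/2) * h_bar * omega
= (5 + 0.5) * 1.055e-34 * 4.3005e+13
= 5.5 * 4.5370e-21
= 2.4954e-20 J
= 0.1558 eV

0.1558


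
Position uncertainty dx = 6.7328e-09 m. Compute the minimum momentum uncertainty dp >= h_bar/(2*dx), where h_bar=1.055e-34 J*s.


dp = h_bar / (2 * dx)
= 1.055e-34 / (2 * 6.7328e-09)
= 1.055e-34 / 1.3466e-08
= 7.8348e-27 kg*m/s

7.8348e-27


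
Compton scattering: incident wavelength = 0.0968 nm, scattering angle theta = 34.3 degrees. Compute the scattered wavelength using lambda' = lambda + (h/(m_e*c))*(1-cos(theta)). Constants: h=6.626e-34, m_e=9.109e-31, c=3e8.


Compton wavelength: h/(m_e*c) = 2.4247e-12 m
d_lambda = 2.4247e-12 * (1 - cos(34.3 deg))
= 2.4247e-12 * 0.173902
= 4.2166e-13 m = 0.000422 nm
lambda' = 0.0968 + 0.000422
= 0.097222 nm

0.097222


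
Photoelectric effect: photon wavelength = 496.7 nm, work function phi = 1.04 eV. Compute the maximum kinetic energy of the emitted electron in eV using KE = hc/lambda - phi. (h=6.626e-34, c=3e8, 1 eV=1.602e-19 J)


E_photon = hc / lambda
= (6.626e-34)(3e8) / (496.7e-9)
= 4.0020e-19 J
= 2.4981 eV
KE = E_photon - phi
= 2.4981 - 1.04
= 1.4581 eV

1.4581


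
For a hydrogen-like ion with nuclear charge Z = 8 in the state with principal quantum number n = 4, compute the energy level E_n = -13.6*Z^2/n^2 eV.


E_n = -13.6 * Z^2 / n^2
= -13.6 * 8^2 / 4^2
= -13.6 * 64 / 16
= -54.4 eV

-54.4


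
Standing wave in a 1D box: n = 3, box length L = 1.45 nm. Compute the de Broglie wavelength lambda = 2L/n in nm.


lambda = 2L / n
= 2 * 1.45 / 3
= 2.9 / 3
= 0.9667 nm

0.9667


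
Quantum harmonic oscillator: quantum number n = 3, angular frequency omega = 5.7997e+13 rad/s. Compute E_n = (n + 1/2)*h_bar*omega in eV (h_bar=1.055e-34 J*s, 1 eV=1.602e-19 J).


E = (n + 1/2) * h_bar * omega
= (3 + 0.5) * 1.055e-34 * 5.7997e+13
= 3.5 * 6.1187e-21
= 2.1415e-20 J
= 0.1337 eV

0.1337


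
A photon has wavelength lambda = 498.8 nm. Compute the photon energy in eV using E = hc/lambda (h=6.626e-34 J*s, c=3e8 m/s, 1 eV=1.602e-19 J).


E = hc / lambda
= (6.626e-34)(3e8) / (498.8e-9)
= 1.9878e-25 / 4.9880e-07
= 3.9852e-19 J
Converting to eV: 3.9852e-19 / 1.602e-19
= 2.4876 eV

2.4876


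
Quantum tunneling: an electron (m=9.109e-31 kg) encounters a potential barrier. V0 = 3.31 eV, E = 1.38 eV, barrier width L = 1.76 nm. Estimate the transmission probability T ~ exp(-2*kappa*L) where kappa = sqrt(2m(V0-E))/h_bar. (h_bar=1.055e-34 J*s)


V0 - E = 1.93 eV = 3.0919e-19 J
kappa = sqrt(2 * m * (V0-E)) / h_bar
= sqrt(2 * 9.109e-31 * 3.0919e-19) / 1.055e-34
= 7.1139e+09 /m
2*kappa*L = 2 * 7.1139e+09 * 1.76e-9
= 25.0409
T = exp(-25.0409) = 1.333098e-11

1.333098e-11


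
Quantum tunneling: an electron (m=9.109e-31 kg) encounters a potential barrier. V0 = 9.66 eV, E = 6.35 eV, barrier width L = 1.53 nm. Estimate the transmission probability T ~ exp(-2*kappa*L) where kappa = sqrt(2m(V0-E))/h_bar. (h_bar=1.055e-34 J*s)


V0 - E = 3.31 eV = 5.3026e-19 J
kappa = sqrt(2 * m * (V0-E)) / h_bar
= sqrt(2 * 9.109e-31 * 5.3026e-19) / 1.055e-34
= 9.3163e+09 /m
2*kappa*L = 2 * 9.3163e+09 * 1.53e-9
= 28.5079
T = exp(-28.5079) = 4.160975e-13

4.160975e-13


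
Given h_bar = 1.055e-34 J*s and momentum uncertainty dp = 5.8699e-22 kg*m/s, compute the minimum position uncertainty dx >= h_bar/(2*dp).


dx = h_bar / (2 * dp)
= 1.055e-34 / (2 * 5.8699e-22)
= 1.055e-34 / 1.1740e-21
= 8.9865e-14 m

8.9865e-14


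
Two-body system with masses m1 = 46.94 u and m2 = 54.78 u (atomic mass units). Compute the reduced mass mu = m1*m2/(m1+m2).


mu = m1 * m2 / (m1 + m2)
= 46.94 * 54.78 / (46.94 + 54.78)
= 2571.3732 / 101.72
= 25.2789 u

25.2789


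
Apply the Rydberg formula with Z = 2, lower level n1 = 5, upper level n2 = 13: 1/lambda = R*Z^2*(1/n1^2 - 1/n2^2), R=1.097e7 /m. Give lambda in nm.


1/lambda = R * Z^2 * (1/n1^2 - 1/n2^2)
= 1.097e7 * 2^2 * (1/5^2 - 1/13^2)
= 1.097e7 * 4 * (0.04 - 0.005917)
= 1.4956e+06 /m
lambda = 1 / 1.4956e+06
= 668.6481 nm

668.6481


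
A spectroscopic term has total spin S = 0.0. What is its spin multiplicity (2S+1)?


Spin multiplicity = 2S + 1
= 2 * 0.0 + 1
= 0.0 + 1
= 1

1


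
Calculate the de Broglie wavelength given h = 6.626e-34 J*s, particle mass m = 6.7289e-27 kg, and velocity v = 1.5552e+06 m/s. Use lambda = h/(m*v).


lambda = h / (m * v)
= 6.626e-34 / (6.7289e-27 * 1.5552e+06)
= 6.626e-34 / 1.0465e-20
= 6.3317e-14 m

6.3317e-14


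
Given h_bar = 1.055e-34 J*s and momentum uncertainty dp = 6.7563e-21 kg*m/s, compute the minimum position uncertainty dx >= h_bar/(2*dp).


dx = h_bar / (2 * dp)
= 1.055e-34 / (2 * 6.7563e-21)
= 1.055e-34 / 1.3513e-20
= 7.8075e-15 m

7.8075e-15


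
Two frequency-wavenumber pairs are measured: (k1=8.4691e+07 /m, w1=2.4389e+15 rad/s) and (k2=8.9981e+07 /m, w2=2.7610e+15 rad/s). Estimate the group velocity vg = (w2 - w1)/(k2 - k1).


vg = (w2 - w1) / (k2 - k1)
= (2.7610e+15 - 2.4389e+15) / (8.9981e+07 - 8.4691e+07)
= 3.2210e+14 / 5.2900e+06
= 6.0888e+07 m/s

6.0888e+07


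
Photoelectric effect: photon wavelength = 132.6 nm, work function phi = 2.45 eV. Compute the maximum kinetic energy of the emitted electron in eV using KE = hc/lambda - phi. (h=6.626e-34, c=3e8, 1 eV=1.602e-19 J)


E_photon = hc / lambda
= (6.626e-34)(3e8) / (132.6e-9)
= 1.4991e-18 J
= 9.3576 eV
KE = E_photon - phi
= 9.3576 - 2.45
= 6.9076 eV

6.9076


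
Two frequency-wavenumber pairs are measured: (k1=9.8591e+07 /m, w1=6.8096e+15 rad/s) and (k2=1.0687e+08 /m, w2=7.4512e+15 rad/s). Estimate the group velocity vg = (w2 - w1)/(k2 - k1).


vg = (w2 - w1) / (k2 - k1)
= (7.4512e+15 - 6.8096e+15) / (1.0687e+08 - 9.8591e+07)
= 6.4160e+14 / 8.2790e+06
= 7.7497e+07 m/s

7.7497e+07


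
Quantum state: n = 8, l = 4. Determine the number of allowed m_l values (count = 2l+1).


m_l ranges from -l to +l in integer steps
So m_l goes from -4 to +4
Count = 2l + 1 = 2*4 + 1
= 9

9


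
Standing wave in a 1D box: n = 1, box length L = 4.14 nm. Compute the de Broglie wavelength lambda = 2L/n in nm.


lambda = 2L / n
= 2 * 4.14 / 1
= 8.28 / 1
= 8.28 nm

8.28


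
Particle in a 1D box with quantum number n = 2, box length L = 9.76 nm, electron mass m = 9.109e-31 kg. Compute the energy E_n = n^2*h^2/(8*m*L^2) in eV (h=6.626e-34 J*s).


E = n^2 * h^2 / (8 * m * L^2)
= 2^2 * (6.626e-34)^2 / (8 * 9.109e-31 * (9.76e-9)^2)
= 4 * 4.3904e-67 / (8 * 9.109e-31 * 9.5258e-17)
= 2.5299e-21 J
= 0.0158 eV

0.0158


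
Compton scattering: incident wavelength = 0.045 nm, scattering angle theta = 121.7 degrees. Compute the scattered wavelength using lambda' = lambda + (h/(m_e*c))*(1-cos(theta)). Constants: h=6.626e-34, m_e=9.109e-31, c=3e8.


Compton wavelength: h/(m_e*c) = 2.4247e-12 m
d_lambda = 2.4247e-12 * (1 - cos(121.7 deg))
= 2.4247e-12 * 1.525472
= 3.6988e-12 m = 0.003699 nm
lambda' = 0.045 + 0.003699
= 0.048699 nm

0.048699


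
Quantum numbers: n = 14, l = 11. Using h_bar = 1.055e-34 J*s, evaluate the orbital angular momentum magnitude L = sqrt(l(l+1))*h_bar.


L = sqrt(l*(l+1)) * h_bar
= sqrt(11 * 12) * 1.055e-34
= sqrt(132) * 1.055e-34
= 11.4891 * 1.055e-34
= 1.2121e-33 J*s

1.2121e-33


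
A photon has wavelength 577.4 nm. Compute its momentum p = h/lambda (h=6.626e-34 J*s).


p = h / lambda
= 6.626e-34 / (577.4e-9)
= 6.626e-34 / 5.7740e-07
= 1.1476e-27 kg*m/s

1.1476e-27


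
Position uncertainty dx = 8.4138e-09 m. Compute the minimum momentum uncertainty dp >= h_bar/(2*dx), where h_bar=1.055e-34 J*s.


dp = h_bar / (2 * dx)
= 1.055e-34 / (2 * 8.4138e-09)
= 1.055e-34 / 1.6828e-08
= 6.2695e-27 kg*m/s

6.2695e-27


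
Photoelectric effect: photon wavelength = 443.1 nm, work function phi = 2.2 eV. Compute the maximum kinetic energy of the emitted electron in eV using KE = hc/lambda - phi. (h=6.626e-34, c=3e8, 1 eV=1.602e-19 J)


E_photon = hc / lambda
= (6.626e-34)(3e8) / (443.1e-9)
= 4.4861e-19 J
= 2.8003 eV
KE = E_photon - phi
= 2.8003 - 2.2
= 0.6003 eV

0.6003


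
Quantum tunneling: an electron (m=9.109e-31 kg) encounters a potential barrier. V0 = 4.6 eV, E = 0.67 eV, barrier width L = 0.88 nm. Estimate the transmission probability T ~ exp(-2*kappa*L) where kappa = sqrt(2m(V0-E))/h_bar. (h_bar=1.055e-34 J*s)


V0 - E = 3.93 eV = 6.2959e-19 J
kappa = sqrt(2 * m * (V0-E)) / h_bar
= sqrt(2 * 9.109e-31 * 6.2959e-19) / 1.055e-34
= 1.0151e+10 /m
2*kappa*L = 2 * 1.0151e+10 * 0.88e-9
= 17.8664
T = exp(-17.8664) = 1.740614e-08

1.740614e-08


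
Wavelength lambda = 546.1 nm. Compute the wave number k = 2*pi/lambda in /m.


k = 2 * pi / lambda
= 6.2832 / (546.1e-9)
= 6.2832 / 5.4610e-07
= 1.1506e+07 /m

1.1506e+07


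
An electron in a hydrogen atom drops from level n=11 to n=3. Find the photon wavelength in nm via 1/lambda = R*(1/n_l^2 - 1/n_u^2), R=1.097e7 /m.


1/lambda = R * (1/n_l^2 - 1/n_u^2)
= 1.097e7 * (1/3^2 - 1/11^2)
= 1.097e7 * (0.111111 - 0.008264)
= 1.097e7 * 0.102847
= 1.1282e+06 /m
lambda = 1 / 1.1282e+06 = 886.3459 nm

886.3459


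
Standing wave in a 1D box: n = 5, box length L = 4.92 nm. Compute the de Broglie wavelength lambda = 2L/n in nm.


lambda = 2L / n
= 2 * 4.92 / 5
= 9.84 / 5
= 1.968 nm

1.968


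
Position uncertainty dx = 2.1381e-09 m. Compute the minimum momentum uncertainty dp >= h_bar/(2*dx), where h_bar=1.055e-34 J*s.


dp = h_bar / (2 * dx)
= 1.055e-34 / (2 * 2.1381e-09)
= 1.055e-34 / 4.2762e-09
= 2.4671e-26 kg*m/s

2.4671e-26


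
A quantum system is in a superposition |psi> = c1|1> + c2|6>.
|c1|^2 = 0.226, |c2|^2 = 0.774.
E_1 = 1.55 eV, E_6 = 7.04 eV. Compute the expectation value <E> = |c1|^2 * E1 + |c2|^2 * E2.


<E> = |c1|^2 * E1 + |c2|^2 * E2
= 0.226 * 1.55 + 0.774 * 7.04
= 0.3503 + 5.449
= 5.7993 eV

5.7993


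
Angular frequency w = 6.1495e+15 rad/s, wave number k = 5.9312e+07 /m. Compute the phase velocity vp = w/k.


vp = w / k
= 6.1495e+15 / 5.9312e+07
= 1.0368e+08 m/s

1.0368e+08


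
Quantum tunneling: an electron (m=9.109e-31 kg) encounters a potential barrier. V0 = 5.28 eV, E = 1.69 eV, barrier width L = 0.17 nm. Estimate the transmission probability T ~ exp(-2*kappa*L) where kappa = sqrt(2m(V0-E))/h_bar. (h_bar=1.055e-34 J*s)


V0 - E = 3.59 eV = 5.7512e-19 J
kappa = sqrt(2 * m * (V0-E)) / h_bar
= sqrt(2 * 9.109e-31 * 5.7512e-19) / 1.055e-34
= 9.7023e+09 /m
2*kappa*L = 2 * 9.7023e+09 * 0.17e-9
= 3.2988
T = exp(-3.2988) = 3.692765e-02

3.692765e-02


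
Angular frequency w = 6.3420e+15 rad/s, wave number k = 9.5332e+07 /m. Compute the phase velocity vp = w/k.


vp = w / k
= 6.3420e+15 / 9.5332e+07
= 6.6525e+07 m/s

6.6525e+07


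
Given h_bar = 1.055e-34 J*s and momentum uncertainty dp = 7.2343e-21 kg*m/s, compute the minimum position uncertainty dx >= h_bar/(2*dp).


dx = h_bar / (2 * dp)
= 1.055e-34 / (2 * 7.2343e-21)
= 1.055e-34 / 1.4469e-20
= 7.2917e-15 m

7.2917e-15


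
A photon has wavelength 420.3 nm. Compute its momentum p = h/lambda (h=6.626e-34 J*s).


p = h / lambda
= 6.626e-34 / (420.3e-9)
= 6.626e-34 / 4.2030e-07
= 1.5765e-27 kg*m/s

1.5765e-27


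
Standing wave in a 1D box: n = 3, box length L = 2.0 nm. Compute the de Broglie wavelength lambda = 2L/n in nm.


lambda = 2L / n
= 2 * 2.0 / 3
= 4.0 / 3
= 1.3333 nm

1.3333


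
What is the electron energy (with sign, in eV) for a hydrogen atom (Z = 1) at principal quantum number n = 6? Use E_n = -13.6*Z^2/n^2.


E_n = -13.6 * Z^2 / n^2
= -13.6 * 1^2 / 6^2
= -13.6 * 1 / 36
= -0.3778 eV

-0.3778


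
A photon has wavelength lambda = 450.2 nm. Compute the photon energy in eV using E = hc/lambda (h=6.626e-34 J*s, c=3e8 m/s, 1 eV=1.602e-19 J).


E = hc / lambda
= (6.626e-34)(3e8) / (450.2e-9)
= 1.9878e-25 / 4.5020e-07
= 4.4154e-19 J
Converting to eV: 4.4154e-19 / 1.602e-19
= 2.7562 eV

2.7562


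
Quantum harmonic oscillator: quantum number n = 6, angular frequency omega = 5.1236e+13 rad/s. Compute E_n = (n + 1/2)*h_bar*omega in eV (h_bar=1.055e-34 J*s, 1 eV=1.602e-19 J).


E = (n + 1/2) * h_bar * omega
= (6 + 0.5) * 1.055e-34 * 5.1236e+13
= 6.5 * 5.4054e-21
= 3.5135e-20 J
= 0.2193 eV

0.2193


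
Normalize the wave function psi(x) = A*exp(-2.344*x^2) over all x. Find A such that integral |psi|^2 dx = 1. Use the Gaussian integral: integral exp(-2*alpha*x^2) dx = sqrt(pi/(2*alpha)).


integral |psi|^2 dx = A^2 * sqrt(pi/(2*alpha)) = 1
A^2 = sqrt(2*alpha/pi)
= sqrt(2 * 2.344 / pi)
= 1.221571
A = sqrt(1.221571)
= 1.1052

1.1052


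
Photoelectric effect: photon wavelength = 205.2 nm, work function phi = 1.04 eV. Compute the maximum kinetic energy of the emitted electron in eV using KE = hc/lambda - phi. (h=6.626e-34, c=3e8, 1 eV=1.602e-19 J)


E_photon = hc / lambda
= (6.626e-34)(3e8) / (205.2e-9)
= 9.6871e-19 J
= 6.0469 eV
KE = E_photon - phi
= 6.0469 - 1.04
= 5.0069 eV

5.0069


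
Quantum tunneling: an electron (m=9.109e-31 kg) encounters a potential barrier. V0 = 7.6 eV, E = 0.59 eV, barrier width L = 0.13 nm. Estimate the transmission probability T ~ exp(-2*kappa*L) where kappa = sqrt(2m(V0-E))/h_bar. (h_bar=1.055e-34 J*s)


V0 - E = 7.01 eV = 1.1230e-18 J
kappa = sqrt(2 * m * (V0-E)) / h_bar
= sqrt(2 * 9.109e-31 * 1.1230e-18) / 1.055e-34
= 1.3558e+10 /m
2*kappa*L = 2 * 1.3558e+10 * 0.13e-9
= 3.525
T = exp(-3.525) = 2.945124e-02

2.945124e-02


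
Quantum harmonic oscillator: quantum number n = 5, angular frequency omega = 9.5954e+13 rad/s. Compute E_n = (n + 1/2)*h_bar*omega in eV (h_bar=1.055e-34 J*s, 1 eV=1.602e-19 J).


E = (n + 1/2) * h_bar * omega
= (5 + 0.5) * 1.055e-34 * 9.5954e+13
= 5.5 * 1.0123e-20
= 5.5677e-20 J
= 0.3475 eV

0.3475


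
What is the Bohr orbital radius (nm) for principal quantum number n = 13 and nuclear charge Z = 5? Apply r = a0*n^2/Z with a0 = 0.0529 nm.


r = a0 * n^2 / Z
= 0.0529 * 13^2 / 5
= 0.0529 * 169 / 5
= 1.788 nm

1.788


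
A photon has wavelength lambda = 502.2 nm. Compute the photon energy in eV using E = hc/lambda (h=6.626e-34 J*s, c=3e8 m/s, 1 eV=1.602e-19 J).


E = hc / lambda
= (6.626e-34)(3e8) / (502.2e-9)
= 1.9878e-25 / 5.0220e-07
= 3.9582e-19 J
Converting to eV: 3.9582e-19 / 1.602e-19
= 2.4708 eV

2.4708


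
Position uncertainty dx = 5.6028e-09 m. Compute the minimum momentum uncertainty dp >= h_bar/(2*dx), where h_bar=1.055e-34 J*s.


dp = h_bar / (2 * dx)
= 1.055e-34 / (2 * 5.6028e-09)
= 1.055e-34 / 1.1206e-08
= 9.4149e-27 kg*m/s

9.4149e-27


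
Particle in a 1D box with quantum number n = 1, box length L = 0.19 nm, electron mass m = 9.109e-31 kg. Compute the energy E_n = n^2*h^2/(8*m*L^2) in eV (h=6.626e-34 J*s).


E = n^2 * h^2 / (8 * m * L^2)
= 1^2 * (6.626e-34)^2 / (8 * 9.109e-31 * (0.19e-9)^2)
= 1 * 4.3904e-67 / (8 * 9.109e-31 * 3.6100e-20)
= 1.6689e-18 J
= 10.4177 eV

10.4177


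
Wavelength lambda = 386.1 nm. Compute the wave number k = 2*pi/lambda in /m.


k = 2 * pi / lambda
= 6.2832 / (386.1e-9)
= 6.2832 / 3.8610e-07
= 1.6273e+07 /m

1.6273e+07


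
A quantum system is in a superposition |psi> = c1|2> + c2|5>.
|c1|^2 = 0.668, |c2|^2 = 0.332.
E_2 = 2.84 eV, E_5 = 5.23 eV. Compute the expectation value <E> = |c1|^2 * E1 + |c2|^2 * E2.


<E> = |c1|^2 * E1 + |c2|^2 * E2
= 0.668 * 2.84 + 0.332 * 5.23
= 1.8971 + 1.7364
= 3.6335 eV

3.6335


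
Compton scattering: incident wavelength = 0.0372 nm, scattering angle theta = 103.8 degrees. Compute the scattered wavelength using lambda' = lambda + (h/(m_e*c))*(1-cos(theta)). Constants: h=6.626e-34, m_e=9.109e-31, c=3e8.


Compton wavelength: h/(m_e*c) = 2.4247e-12 m
d_lambda = 2.4247e-12 * (1 - cos(103.8 deg))
= 2.4247e-12 * 1.238533
= 3.0031e-12 m = 0.003003 nm
lambda' = 0.0372 + 0.003003
= 0.040203 nm

0.040203


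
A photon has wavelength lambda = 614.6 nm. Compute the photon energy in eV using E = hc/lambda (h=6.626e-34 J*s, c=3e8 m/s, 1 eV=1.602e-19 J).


E = hc / lambda
= (6.626e-34)(3e8) / (614.6e-9)
= 1.9878e-25 / 6.1460e-07
= 3.2343e-19 J
Converting to eV: 3.2343e-19 / 1.602e-19
= 2.0189 eV

2.0189


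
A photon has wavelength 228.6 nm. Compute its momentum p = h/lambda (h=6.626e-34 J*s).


p = h / lambda
= 6.626e-34 / (228.6e-9)
= 6.626e-34 / 2.2860e-07
= 2.8985e-27 kg*m/s

2.8985e-27


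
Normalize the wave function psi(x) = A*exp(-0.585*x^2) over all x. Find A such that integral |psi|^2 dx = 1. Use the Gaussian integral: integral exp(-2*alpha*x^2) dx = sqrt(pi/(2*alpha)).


integral |psi|^2 dx = A^2 * sqrt(pi/(2*alpha)) = 1
A^2 = sqrt(2*alpha/pi)
= sqrt(2 * 0.585 / pi)
= 0.610264
A = sqrt(0.610264)
= 0.7812

0.7812


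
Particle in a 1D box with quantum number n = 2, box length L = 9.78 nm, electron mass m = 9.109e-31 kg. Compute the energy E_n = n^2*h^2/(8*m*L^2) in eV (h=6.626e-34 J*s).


E = n^2 * h^2 / (8 * m * L^2)
= 2^2 * (6.626e-34)^2 / (8 * 9.109e-31 * (9.78e-9)^2)
= 4 * 4.3904e-67 / (8 * 9.109e-31 * 9.5648e-17)
= 2.5196e-21 J
= 0.0157 eV

0.0157


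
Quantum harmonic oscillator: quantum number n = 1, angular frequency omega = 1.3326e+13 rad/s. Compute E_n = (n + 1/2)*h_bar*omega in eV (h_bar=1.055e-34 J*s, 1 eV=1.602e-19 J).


E = (n + 1/2) * h_bar * omega
= (1 + 0.5) * 1.055e-34 * 1.3326e+13
= 1.5 * 1.4059e-21
= 2.1088e-21 J
= 0.0132 eV

0.0132


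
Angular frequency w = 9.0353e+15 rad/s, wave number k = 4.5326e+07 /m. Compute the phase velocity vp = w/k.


vp = w / k
= 9.0353e+15 / 4.5326e+07
= 1.9934e+08 m/s

1.9934e+08


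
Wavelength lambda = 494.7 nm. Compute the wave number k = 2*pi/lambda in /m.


k = 2 * pi / lambda
= 6.2832 / (494.7e-9)
= 6.2832 / 4.9470e-07
= 1.2701e+07 /m

1.2701e+07


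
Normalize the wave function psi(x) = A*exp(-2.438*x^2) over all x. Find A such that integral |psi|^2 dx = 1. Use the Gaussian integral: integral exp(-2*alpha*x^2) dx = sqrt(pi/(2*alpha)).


integral |psi|^2 dx = A^2 * sqrt(pi/(2*alpha)) = 1
A^2 = sqrt(2*alpha/pi)
= sqrt(2 * 2.438 / pi)
= 1.245825
A = sqrt(1.245825)
= 1.1162

1.1162


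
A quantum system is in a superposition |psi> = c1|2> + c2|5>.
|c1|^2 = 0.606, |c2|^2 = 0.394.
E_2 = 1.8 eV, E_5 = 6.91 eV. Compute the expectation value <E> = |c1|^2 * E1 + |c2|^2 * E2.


<E> = |c1|^2 * E1 + |c2|^2 * E2
= 0.606 * 1.8 + 0.394 * 6.91
= 1.0908 + 2.7225
= 3.8133 eV

3.8133


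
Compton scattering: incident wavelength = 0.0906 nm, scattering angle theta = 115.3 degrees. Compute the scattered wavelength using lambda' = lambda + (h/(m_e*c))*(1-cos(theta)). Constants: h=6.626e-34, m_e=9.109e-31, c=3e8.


Compton wavelength: h/(m_e*c) = 2.4247e-12 m
d_lambda = 2.4247e-12 * (1 - cos(115.3 deg))
= 2.4247e-12 * 1.427358
= 3.4609e-12 m = 0.003461 nm
lambda' = 0.0906 + 0.003461
= 0.094061 nm

0.094061


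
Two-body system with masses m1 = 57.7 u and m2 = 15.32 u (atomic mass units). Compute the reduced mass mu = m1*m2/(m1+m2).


mu = m1 * m2 / (m1 + m2)
= 57.7 * 15.32 / (57.7 + 15.32)
= 883.964 / 73.02
= 12.1058 u

12.1058


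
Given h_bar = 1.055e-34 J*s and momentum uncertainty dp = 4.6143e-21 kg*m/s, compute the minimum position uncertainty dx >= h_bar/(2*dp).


dx = h_bar / (2 * dp)
= 1.055e-34 / (2 * 4.6143e-21)
= 1.055e-34 / 9.2286e-21
= 1.1432e-14 m

1.1432e-14


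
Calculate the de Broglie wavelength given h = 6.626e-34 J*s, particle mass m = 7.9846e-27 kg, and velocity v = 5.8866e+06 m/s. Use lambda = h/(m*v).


lambda = h / (m * v)
= 6.626e-34 / (7.9846e-27 * 5.8866e+06)
= 6.626e-34 / 4.7002e-20
= 1.4097e-14 m

1.4097e-14


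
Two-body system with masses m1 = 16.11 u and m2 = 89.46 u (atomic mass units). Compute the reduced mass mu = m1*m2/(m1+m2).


mu = m1 * m2 / (m1 + m2)
= 16.11 * 89.46 / (16.11 + 89.46)
= 1441.2006 / 105.57
= 13.6516 u

13.6516


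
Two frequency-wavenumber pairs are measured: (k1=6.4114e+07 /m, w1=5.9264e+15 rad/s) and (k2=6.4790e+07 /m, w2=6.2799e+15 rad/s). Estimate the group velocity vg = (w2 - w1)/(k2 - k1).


vg = (w2 - w1) / (k2 - k1)
= (6.2799e+15 - 5.9264e+15) / (6.4790e+07 - 6.4114e+07)
= 3.5350e+14 / 6.7600e+05
= 5.2293e+08 m/s

5.2293e+08


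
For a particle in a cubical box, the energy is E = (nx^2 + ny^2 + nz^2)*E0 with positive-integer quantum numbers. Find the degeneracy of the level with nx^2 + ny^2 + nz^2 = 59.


Enumerate all (nx, ny, nz) with nx^2 + ny^2 + nz^2 = 59:
(1,3,7)
(1,7,3)
(3,1,7)
(3,5,5)
(3,7,1)
(5,3,5)
(5,5,3)
(7,1,3)
(7,3,1)
Total degeneracy = 9

9


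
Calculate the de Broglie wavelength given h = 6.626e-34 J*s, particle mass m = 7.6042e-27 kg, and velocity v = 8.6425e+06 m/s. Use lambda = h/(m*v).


lambda = h / (m * v)
= 6.626e-34 / (7.6042e-27 * 8.6425e+06)
= 6.626e-34 / 6.5719e-20
= 1.0082e-14 m

1.0082e-14


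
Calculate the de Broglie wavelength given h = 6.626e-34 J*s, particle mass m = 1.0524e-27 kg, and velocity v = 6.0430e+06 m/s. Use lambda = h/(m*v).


lambda = h / (m * v)
= 6.626e-34 / (1.0524e-27 * 6.0430e+06)
= 6.626e-34 / 6.3597e-21
= 1.0419e-13 m

1.0419e-13


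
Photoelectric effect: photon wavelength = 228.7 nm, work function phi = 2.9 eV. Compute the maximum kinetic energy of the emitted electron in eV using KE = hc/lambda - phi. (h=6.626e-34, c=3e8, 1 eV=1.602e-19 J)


E_photon = hc / lambda
= (6.626e-34)(3e8) / (228.7e-9)
= 8.6917e-19 J
= 5.4256 eV
KE = E_photon - phi
= 5.4256 - 2.9
= 2.5256 eV

2.5256


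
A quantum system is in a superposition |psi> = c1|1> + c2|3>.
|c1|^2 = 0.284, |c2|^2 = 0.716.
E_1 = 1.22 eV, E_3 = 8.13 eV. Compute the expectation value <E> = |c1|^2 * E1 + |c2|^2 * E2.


<E> = |c1|^2 * E1 + |c2|^2 * E2
= 0.284 * 1.22 + 0.716 * 8.13
= 0.3465 + 5.8211
= 6.1676 eV

6.1676


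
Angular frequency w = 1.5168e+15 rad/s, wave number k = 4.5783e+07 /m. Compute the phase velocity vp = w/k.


vp = w / k
= 1.5168e+15 / 4.5783e+07
= 3.3130e+07 m/s

3.3130e+07


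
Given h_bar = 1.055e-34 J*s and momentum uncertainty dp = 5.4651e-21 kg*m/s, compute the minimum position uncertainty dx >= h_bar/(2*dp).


dx = h_bar / (2 * dp)
= 1.055e-34 / (2 * 5.4651e-21)
= 1.055e-34 / 1.0930e-20
= 9.6522e-15 m

9.6522e-15


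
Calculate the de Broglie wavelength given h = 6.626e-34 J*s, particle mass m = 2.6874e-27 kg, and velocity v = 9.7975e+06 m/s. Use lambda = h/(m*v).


lambda = h / (m * v)
= 6.626e-34 / (2.6874e-27 * 9.7975e+06)
= 6.626e-34 / 2.6330e-20
= 2.5165e-14 m

2.5165e-14


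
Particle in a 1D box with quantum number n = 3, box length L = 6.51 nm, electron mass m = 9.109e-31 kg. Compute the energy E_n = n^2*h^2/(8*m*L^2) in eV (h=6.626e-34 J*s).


E = n^2 * h^2 / (8 * m * L^2)
= 3^2 * (6.626e-34)^2 / (8 * 9.109e-31 * (6.51e-9)^2)
= 9 * 4.3904e-67 / (8 * 9.109e-31 * 4.2380e-17)
= 1.2794e-20 J
= 0.0799 eV

0.0799
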